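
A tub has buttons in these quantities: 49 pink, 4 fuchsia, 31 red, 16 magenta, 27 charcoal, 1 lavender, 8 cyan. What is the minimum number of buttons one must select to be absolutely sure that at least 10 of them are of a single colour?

Put each drawn button into a box by colour. The largest draw with every box below 10 takes min(count, 9) from each colour; colours with fewer than 9 contribute all they have.
Σ min(cᵢ, 9) = 9 + 4 + 9 + 9 + 9 + 1 + 8 = 49.
Draw number 49 + 1 = 50 must push one box to 10.

50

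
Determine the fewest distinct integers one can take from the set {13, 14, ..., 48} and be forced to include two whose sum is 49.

Two chosen integers sum to 49 exactly when both halves of some pair {x, 49−x} with 13 ≤ x ≤ 49−x ≤ 36 are chosen — 12 such pairs.
The remaining 12 elements (those with no distinct partner in range) can never complete a 49-sum, so the worst case takes all of them and one from each pair: 12 + 12 = 24.
By the pigeonhole principle, the 25th integer has to be the second member of some pair, so 24 + 1 = 25.

25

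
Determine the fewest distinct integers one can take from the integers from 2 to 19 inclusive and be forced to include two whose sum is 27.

A set avoiding the sum 27 can contain at most one of each pair {x, 27−x}, plus the 6 elements whose complement lies outside the range.
The integers 2, …, 13 (12 of them) are such a set: any two sum to at least 2+3 = 5 and at most 12+13 = 25 < 27.
Any 13th integer completes one of the 6 pairs, so 13 choices force a sum of 27.

13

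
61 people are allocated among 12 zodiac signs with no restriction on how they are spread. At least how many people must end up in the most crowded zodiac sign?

The 12 zodiac signs are the holes and the 61 people are the pigeons.
If every zodiac sign held at most 5 people, the total would be at most 12 × 5 = 60, which is less than 61.
So some zodiac sign holds at least ⌈61/12⌉ = 6 people.

6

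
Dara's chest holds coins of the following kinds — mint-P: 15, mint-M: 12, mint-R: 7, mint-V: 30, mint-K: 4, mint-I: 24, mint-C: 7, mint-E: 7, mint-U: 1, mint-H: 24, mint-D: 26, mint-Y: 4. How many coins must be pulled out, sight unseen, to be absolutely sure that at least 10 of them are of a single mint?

85

By pigeonhole, put each drawn coin into a box by mint. The largest draw with every box below 10 takes min(count, 9) from each mint; mints with fewer than 9 contribute all they have.
Σ min(cᵢ, 9) = 9 + 9 + 7 + 9 + 4 + 9 + 7 + 7 + 1 + 9 + 9 + 4 = 84.
Draw number 84 + 1 = 85 must push one box to 10.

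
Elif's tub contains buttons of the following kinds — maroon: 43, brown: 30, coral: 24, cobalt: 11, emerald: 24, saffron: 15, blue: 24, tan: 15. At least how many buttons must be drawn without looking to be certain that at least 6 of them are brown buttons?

In the worst case for collecting brown buttons, every non-brown button comes out first.
There are 43 + 24 + 11 + 24 + 15 + 24 + 15 = 156 non-brown buttons altogether.
After those, each further button must be brown, so 156 + 6 = 162 draws guarantee 6 brown buttons.

162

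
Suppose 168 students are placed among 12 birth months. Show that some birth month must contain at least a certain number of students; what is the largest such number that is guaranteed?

The 12 birth months are the holes and the 168 students are the pigeons.
If every birth month held at most 13 students, the total would be at most 12 × 13 = 156, which is less than 168.
So some birth month holds at least ⌈168/12⌉ = 14 students.

14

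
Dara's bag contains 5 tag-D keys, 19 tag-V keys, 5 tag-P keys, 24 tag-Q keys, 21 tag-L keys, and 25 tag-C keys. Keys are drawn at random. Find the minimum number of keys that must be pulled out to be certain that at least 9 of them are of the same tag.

Put each drawn key into a box by tag. The largest draw with every box below 9 takes min(count, 8) from each tag; tags with fewer than 8 contribute all they have.
Σ min(cᵢ, 8) = 5 + 8 + 5 + 8 + 8 + 8 = 42.
Draw number 42 + 1 = 43 must push one box to 9.

43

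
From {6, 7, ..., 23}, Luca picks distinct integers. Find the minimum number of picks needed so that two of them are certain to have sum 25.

Two chosen integers sum to 25 exactly when both halves of some pair {x, 25−x} with 6 ≤ x ≤ 25−x ≤ 19 are chosen — 7 such pairs.
The remaining 4 elements (those with no distinct partner in range) can never complete a 25-sum, so the worst case takes all of them and one from each pair: 4 + 7 = 11.
Pigeonhole: the 12th integer has to be the second member of some pair, so 11 + 1 = 12.

12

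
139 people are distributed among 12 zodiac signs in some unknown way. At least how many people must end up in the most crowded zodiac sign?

12

The 12 zodiac signs are the holes and the 139 people are the pigeons.
If every zodiac sign held at most 11 people, the total would be at most 12 × 11 = 132, which is less than 139.
So some zodiac sign holds at least ⌈139/12⌉ = 12 people.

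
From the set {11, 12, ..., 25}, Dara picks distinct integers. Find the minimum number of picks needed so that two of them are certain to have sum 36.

9

Two chosen integers sum to 36 exactly when both halves of some pair {x, 36−x} with 11 ≤ x ≤ 36−x ≤ 25 are chosen — 7 such pairs.
The remaining 1 element (those with no distinct partner in range) can never complete a 36-sum, so the worst case takes all of them and one from each pair: 1 + 7 = 8.
By the pigeonhole principle, the 9th integer has to be the second member of some pair, so 8 + 1 = 9.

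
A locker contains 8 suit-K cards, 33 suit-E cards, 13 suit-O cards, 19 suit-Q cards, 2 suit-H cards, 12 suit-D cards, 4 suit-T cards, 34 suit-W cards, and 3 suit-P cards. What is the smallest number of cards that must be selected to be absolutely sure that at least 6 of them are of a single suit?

40

Put each drawn card into a box by suit. The largest draw with every box below 6 takes min(count, 5) from each suit; suits with fewer than 5 contribute all they have.
Σ min(cᵢ, 5) = 5 + 5 + 5 + 5 + 2 + 5 + 4 + 5 + 3 = 39.
Draw number 39 + 1 = 40 must push one box to 6.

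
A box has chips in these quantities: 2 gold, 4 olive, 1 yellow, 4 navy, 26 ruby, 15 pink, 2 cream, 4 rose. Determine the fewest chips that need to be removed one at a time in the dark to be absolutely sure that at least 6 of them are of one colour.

Put each drawn chip into a box by colour. The largest draw with every box below 6 takes min(count, 5) from each colour; colours with fewer than 5 contribute all they have.
Σ min(cᵢ, 5) = 2 + 4 + 1 + 4 + 5 + 5 + 2 + 4 = 27.
Draw number 27 + 1 = 28 must push one box to 6.

28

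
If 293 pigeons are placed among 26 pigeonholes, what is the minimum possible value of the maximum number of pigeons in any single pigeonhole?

The 26 pigeonholes are the holes and the 293 pigeons are the pigeons.
If every pigeonhole held at most 11 pigeons, the total would be at most 26 × 11 = 286, which is less than 293.
So some pigeonhole holds at least ⌈293/26⌉ = 12 pigeons.

12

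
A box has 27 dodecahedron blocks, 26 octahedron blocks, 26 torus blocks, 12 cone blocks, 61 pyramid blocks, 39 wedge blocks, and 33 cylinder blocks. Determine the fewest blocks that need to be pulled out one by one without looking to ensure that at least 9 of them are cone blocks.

221

In the worst case for collecting cone blocks, every non-cone block comes out first.
There are 27 + 26 + 26 + 61 + 39 + 33 = 212 non-cone blocks altogether.
After those, each further block must be cone, so 212 + 9 = 221 draws guarantee 9 cone blocks.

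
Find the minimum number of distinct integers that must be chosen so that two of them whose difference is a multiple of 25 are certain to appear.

26

Integers whose pairwise differences are multiples of 25 are exactly those sharing a remainder mod 25. By pigeonhole, the 25 residue classes mod 25 are the pigeonholes.
With 25 integers one could put 1 in each residue class and have no class reach 2.
The 26th integer pushes some class to 2, so 25·1 + 1 = 26.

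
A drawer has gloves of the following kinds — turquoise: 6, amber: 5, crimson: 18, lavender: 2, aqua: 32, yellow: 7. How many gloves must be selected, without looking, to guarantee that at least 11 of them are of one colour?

41

An adversary could hand out at most 10 gloves per colour (4 colours run out sooner): 6 + 5 + 10 + 2 + 10 + 7 = 40 gloves and still no colour has 11.
One more glove lands in a colour already at 10, so 41 draws are enough and 40 are not.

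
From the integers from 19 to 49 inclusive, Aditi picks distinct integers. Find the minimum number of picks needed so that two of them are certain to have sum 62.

20

A set avoiding the sum 62 can contain at most one of each pair {x, 62−x}, plus the 7 elements whose complement lies outside the range or equal to its own complement.
The integers 31, …, 49 (19 of them) are such a set: any two sum to at least 31+32 = 63 > 62.
By the pigeonhole principle, any 20th integer completes one of the 12 pairs, so 20 choices force a sum of 62.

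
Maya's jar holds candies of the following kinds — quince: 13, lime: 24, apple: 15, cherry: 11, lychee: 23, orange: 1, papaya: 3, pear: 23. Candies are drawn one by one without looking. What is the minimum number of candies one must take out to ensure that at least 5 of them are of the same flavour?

By the pigeonhole principle, put each drawn candy into a box by flavour. The largest draw with every box below 5 takes min(count, 4) from each flavour; flavours with fewer than 4 contribute all they have.
Σ min(cᵢ, 4) = 4 + 4 + 4 + 4 + 4 + 1 + 3 + 4 = 28.
Draw number 28 + 1 = 29 must push one box to 5.

29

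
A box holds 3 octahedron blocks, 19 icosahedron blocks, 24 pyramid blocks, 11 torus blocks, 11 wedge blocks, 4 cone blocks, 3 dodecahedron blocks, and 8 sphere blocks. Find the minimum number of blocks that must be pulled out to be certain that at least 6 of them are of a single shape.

36

An adversary could hand out at most 5 blocks per shape (octahedron, cone, dodecahedron run out sooner): 3 + 5 + 5 + 5 + 5 + 4 + 3 + 5 = 35 blocks and still no shape has 6.
By pigeonhole, one more block lands in a shape already at 5, so 36 draws are enough and 35 are not.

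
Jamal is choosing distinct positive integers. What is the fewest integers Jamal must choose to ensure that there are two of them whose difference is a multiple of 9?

Integers whose pairwise differences are multiples of 9 are exactly those sharing a remainder mod 9. The 9 residue classes mod 9 are the pigeonholes.
With 9 integers one could put 1 in each residue class and have no class reach 2.
The 10th integer pushes some class to 2, so 9·1 + 1 = 10.

10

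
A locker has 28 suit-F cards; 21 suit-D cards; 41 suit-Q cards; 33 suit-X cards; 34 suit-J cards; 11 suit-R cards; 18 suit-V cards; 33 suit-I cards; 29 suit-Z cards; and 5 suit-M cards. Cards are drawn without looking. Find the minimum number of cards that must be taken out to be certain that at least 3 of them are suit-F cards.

228

In the worst case for collecting suit-F cards, every non-suit-F card comes out first.
There are 21 + 41 + 33 + 34 + 11 + 18 + 33 + 29 + 5 = 225 non-suit-F cards altogether.
After those, each further card must be suit-F, so 225 + 3 = 228 draws guarantee 3 suit-F cards.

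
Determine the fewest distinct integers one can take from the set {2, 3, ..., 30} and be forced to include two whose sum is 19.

A set avoiding the sum 19 can contain at most one of each pair {x, 19−x}, plus the 13 elements whose complement lies outside the range.
The integers 10, …, 30 (21 of them) are such a set: any two sum to at least 10+11 = 21 > 19.
Any 22nd integer completes one of the 8 pairs, so 22 choices force a sum of 19.

22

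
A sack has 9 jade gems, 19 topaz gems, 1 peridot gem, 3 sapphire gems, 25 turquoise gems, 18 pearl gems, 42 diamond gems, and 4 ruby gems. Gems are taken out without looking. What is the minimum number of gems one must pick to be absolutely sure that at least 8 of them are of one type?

44

An adversary could hand out at most 7 gems per type (peridot, sapphire, ruby run out sooner): 7 + 7 + 1 + 3 + 7 + 7 + 7 + 4 = 43 gems and still no type has 8.
Pigeonhole: one more gem lands in a type already at 7, so 44 draws are enough and 43 are not.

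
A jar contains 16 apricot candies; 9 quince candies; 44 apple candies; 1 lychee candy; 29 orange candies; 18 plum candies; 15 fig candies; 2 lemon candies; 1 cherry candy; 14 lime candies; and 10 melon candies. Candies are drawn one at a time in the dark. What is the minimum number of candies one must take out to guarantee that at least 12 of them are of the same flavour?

90

Pigeonhole: put each drawn candy into a box by flavour. The largest draw with every box below 12 takes min(count, 11) from each flavour; flavours with fewer than 11 contribute all they have.
Σ min(cᵢ, 11) = 11 + 9 + 11 + 1 + 11 + 11 + 11 + 2 + 1 + 11 + 10 = 89.
Draw number 89 + 1 = 90 must push one box to 12.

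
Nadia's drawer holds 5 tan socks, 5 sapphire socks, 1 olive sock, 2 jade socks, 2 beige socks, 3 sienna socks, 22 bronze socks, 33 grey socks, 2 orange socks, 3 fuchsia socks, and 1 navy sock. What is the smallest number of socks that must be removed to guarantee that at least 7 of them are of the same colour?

An adversary could hand out at most 6 socks per colour (9 colours run out sooner): 5 + 5 + 1 + 2 + 2 + 3 + 6 + 6 + 2 + 3 + 1 = 36 socks and still no colour has 7.
One more sock lands in a colour already at 6, so 37 draws are enough and 36 are not.

37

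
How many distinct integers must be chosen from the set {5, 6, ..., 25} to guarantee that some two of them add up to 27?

13

Group the elements by complementary pair {x, 27−x}: {5,22}, {6,21}, {7,20}, …, giving 9 two-element pairs and 3 integers whose partner 27−x falls outside [5,25].
Treating each of those 12 groups as a pigeonhole, one can pick one integer per group — 12 integers — with no two summing to 27.
The 13th integer lands in an occupied pair, forcing a sum of 27.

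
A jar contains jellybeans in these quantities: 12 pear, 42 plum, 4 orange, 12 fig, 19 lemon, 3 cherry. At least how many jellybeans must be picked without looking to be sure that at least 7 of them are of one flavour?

Put each drawn jellybean into a box by flavour. The largest draw with every box below 7 takes min(count, 6) from each flavour; flavours with fewer than 6 contribute all they have.
Σ min(cᵢ, 6) = 6 + 6 + 4 + 6 + 6 + 3 = 31.
Draw number 31 + 1 = 32 must push one box to 7.

32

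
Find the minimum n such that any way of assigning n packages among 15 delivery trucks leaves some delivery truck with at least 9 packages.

121

With 120 packages one could put exactly 8 in each of the 15 delivery trucks, and no delivery truck would reach 9.
One more package must land in a delivery truck that already has 8, giving it 9.
So 15 × 8 + 1 = 121 packages are required.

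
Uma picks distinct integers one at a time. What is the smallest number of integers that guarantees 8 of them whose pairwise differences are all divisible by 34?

Integers whose pairwise differences are multiples of 34 are exactly those sharing a remainder mod 34. Pigeonhole: the 34 residue classes mod 34 are the pigeonholes.
With 238 integers one could put 7 in each residue class and have no class reach 8.
The 239th integer pushes some class to 8, so 34·7 + 1 = 239.

239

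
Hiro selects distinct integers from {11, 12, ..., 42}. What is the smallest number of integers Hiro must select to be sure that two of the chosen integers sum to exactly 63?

22

Two chosen integers sum to 63 exactly when both halves of some pair {x, 63−x} with 21 ≤ x ≤ 63−x ≤ 42 are chosen — 11 such pairs.
The remaining 10 elements (those with no distinct partner in range) can never complete a 63-sum, so the worst case takes all of them and one from each pair: 10 + 11 = 21.
By pigeonhole, the 22nd integer has to be the second member of some pair, so 21 + 1 = 22.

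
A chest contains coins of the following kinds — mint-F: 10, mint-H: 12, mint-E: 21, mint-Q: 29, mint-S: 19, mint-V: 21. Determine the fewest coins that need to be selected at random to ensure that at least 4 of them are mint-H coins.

104

In the worst case for collecting mint-H coins, every non-mint-H coin comes out first.
There are 10 + 21 + 29 + 19 + 21 = 100 non-mint-H coins altogether.
After those, each further coin must be mint-H, so 100 + 4 = 104 draws guarantee 4 mint-H coins.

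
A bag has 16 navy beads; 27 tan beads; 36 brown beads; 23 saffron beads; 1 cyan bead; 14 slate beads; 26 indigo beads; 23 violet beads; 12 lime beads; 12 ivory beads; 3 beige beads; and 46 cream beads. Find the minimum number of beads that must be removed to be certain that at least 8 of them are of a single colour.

75

By pigeonhole, the 12 colours are the holes; the beads drawn are the pigeons.
To avoid 8 of any one colour, the worst case takes at most 7 of each colour, or every bead of a colour that has fewer than 7.
That gives 7 + 7 + 7 + 7 + 1 + 7 + 7 + 7 + 7 + 7 + 3 + 7 = 74 beads with no colour reaching 8.
The next bead forces some colour to 8, so 74 + 1 = 75.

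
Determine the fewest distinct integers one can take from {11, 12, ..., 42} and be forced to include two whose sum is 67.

24

Group the elements by complementary pair {x, 67−x}: {25,42}, {26,41}, {27,40}, …, giving 9 two-element pairs and 14 integers whose partner 67−x falls outside [11,42].
Pigeonhole: treating each of those 23 groups as a pigeonhole, one can pick one integer per group — 23 integers — with no two summing to 67.
The 24th integer lands in an occupied pair, forcing a sum of 67.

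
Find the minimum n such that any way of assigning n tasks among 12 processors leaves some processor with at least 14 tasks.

With 156 tasks one could put exactly 13 in each of the 12 processors, and no processor would reach 14.
One more task must land in a processor that already has 13, giving it 14.
So 12 × 13 + 1 = 157 tasks are required.

157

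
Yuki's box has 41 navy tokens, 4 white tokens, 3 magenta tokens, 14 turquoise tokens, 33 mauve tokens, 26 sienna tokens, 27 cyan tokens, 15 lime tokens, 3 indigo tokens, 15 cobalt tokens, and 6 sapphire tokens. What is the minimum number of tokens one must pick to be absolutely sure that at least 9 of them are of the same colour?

By pigeonhole, put each drawn token into a box by colour. The largest draw with every box below 9 takes min(count, 8) from each colour; colours with fewer than 8 contribute all they have.
Σ min(cᵢ, 8) = 8 + 4 + 3 + 8 + 8 + 8 + 8 + 8 + 3 + 8 + 6 = 72.
Draw number 72 + 1 = 73 must push one box to 9.

73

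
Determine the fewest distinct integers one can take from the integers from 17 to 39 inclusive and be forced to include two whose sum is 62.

16

Group the elements by complementary pair {x, 62−x}: {23,39}, {24,38}, {25,37}, …, giving 8 two-element pairs, the single value 31 (it cannot pair with itself since the integers are distinct), and 6 integers whose partner 62−x falls outside [17,39].
Pigeonhole: treating each of those 15 groups as a pigeonhole, one can pick one integer per group — 15 integers — with no two summing to 62.
The 16th integer lands in an occupied pair, forcing a sum of 62.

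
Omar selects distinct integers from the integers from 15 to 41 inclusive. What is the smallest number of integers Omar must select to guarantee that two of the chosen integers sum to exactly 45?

20

A set avoiding the sum 45 can contain at most one of each pair {x, 45−x}, plus the 11 elements whose complement lies outside the range.
The integers 23, …, 41 (19 of them) are such a set: any two sum to at least 23+24 = 47 > 45.
Any 20th integer completes one of the 8 pairs, so 20 choices force a sum of 45.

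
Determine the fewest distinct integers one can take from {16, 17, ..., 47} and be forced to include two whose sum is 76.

Group the elements by complementary pair {x, 76−x}: {29,47}, {30,46}, {31,45}, …, giving 9 two-element pairs, the single value 38 (it cannot pair with itself since the integers are distinct), and 13 integers whose partner 76−x falls outside [16,47].
Pigeonhole: treating each of those 23 groups as a pigeonhole, one can pick one integer per group — 23 integers — with no two summing to 76.
The 24th integer lands in an occupied pair, forcing a sum of 76.

24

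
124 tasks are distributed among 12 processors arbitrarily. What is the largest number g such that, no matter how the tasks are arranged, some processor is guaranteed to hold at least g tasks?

Pigeonhole: the 12 processors are the holes and the 124 tasks are the pigeons.
If every processor held at most 10 tasks, the total would be at most 12 × 10 = 120, which is less than 124.
So some processor holds at least ⌈124/12⌉ = 11 tasks.

11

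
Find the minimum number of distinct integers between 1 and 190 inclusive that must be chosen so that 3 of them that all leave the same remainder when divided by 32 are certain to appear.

65

The 32 residue classes mod 32 are the pigeonholes.
With 64 integers one could put 2 in each residue class and have no class reach 3.
The 65th integer pushes some class to 3, so 32·2 + 1 = 65.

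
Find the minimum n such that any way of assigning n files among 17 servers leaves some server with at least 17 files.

With 272 files one could put exactly 16 in each of the 17 servers, and no server would reach 17.
By pigeonhole, one more file must land in a server that already has 16, giving it 17.
So 17 × 16 + 1 = 273 files are required.

273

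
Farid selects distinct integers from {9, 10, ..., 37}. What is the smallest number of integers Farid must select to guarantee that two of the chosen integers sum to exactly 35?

21

Group the elements by complementary pair {x, 35−x}: {9,26}, {10,25}, {11,24}, …, giving 9 two-element pairs and 11 integers whose partner 35−x falls outside [9,37].
Pigeonhole: treating each of those 20 groups as a pigeonhole, one can pick one integer per group — 20 integers — with no two summing to 35.
The 21st integer lands in an occupied pair, forcing a sum of 35.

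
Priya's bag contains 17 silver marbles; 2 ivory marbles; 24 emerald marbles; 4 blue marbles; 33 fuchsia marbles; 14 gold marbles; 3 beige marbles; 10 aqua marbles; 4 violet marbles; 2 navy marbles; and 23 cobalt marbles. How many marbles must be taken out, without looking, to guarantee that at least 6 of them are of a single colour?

46

By the pigeonhole principle, the 11 colours are the holes; the marbles drawn are the pigeons.
To avoid 6 of any one colour, the worst case takes at most 5 of each colour, or every marble of a colour that has fewer than 5.
That gives 5 + 2 + 5 + 4 + 5 + 5 + 3 + 5 + 4 + 2 + 5 = 45 marbles with no colour reaching 6.
The next marble forces some colour to 6, so 45 + 1 = 46.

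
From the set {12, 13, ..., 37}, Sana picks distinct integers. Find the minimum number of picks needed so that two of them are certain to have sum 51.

15

Two chosen integers sum to 51 exactly when both halves of some pair {x, 51−x} with 14 ≤ x ≤ 51−x ≤ 37 are chosen — 12 such pairs.
The remaining 2 elements (those with no distinct partner in range) can never complete a 51-sum, so the worst case takes all of them and one from each pair: 2 + 12 = 14.
The 15th integer has to be the second member of some pair, so 14 + 1 = 15.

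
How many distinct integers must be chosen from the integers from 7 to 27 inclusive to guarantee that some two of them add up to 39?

14

Group the elements by complementary pair {x, 39−x}: {12,27}, {13,26}, {14,25}, …, giving 8 two-element pairs and 5 integers whose partner 39−x falls outside [7,27].
Treating each of those 13 groups as a pigeonhole, one can pick one integer per group — 13 integers — with no two summing to 39.
The 14th integer lands in an occupied pair, forcing a sum of 39.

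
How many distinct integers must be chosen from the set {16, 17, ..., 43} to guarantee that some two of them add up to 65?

18

A set avoiding the sum 65 can contain at most one of each pair {x, 65−x}, plus the 6 elements whose complement lies outside the range.
The integers 16, …, 32 (17 of them) are such a set: any two sum to at least 16+17 = 33 and at most 31+32 = 63 < 65.
By the pigeonhole principle, any 18th integer completes one of the 11 pairs, so 18 choices force a sum of 65.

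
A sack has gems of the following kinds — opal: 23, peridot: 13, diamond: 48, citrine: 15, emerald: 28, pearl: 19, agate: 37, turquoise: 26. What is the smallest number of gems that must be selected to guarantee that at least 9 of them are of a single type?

65

An adversary could hand out at most 8 gems per type: 8 + 8 + 8 + 8 + 8 + 8 + 8 + 8 = 64 gems and still no type has 9.
One more gem lands in a type already at 8, so 65 draws are enough and 64 are not.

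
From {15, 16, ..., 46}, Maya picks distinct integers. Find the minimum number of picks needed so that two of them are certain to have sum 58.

Two chosen integers sum to 58 exactly when both halves of some pair {x, 58−x} with 15 ≤ x ≤ 58−x ≤ 43 are chosen — 14 such pairs.
The remaining 4 elements (those with no distinct partner in range) can never complete a 58-sum, so the worst case takes all of them and one from each pair: 4 + 14 = 18.
By pigeonhole, the 19th integer has to be the second member of some pair, so 18 + 1 = 19.

19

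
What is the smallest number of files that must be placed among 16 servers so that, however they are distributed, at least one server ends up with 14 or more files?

209

With 208 files one could put exactly 13 in each of the 16 servers, and no server would reach 14.
By the pigeonhole principle, one more file must land in a server that already has 13, giving it 14.
So 16 × 13 + 1 = 209 files are required.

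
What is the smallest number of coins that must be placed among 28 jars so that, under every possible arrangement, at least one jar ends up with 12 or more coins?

With 308 coins one could put exactly 11 in each of the 28 jars, and no jar would reach 12.
One more coin must land in a jar that already has 11, giving it 12.
So 28 × 11 + 1 = 309 coins are required.

309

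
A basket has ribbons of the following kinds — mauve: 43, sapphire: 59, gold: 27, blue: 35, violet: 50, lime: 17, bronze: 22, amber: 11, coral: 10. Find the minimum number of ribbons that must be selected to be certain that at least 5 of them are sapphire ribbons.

In the worst case for collecting sapphire ribbons, every non-sapphire ribbon comes out first.
There are 43 + 27 + 35 + 50 + 17 + 22 + 11 + 10 = 215 non-sapphire ribbons altogether.
After those, each further ribbon must be sapphire, so 215 + 5 = 220 draws guarantee 5 sapphire ribbons.

220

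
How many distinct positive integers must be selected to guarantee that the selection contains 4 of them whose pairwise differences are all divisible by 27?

Integers whose pairwise differences are multiples of 27 are exactly those sharing a remainder mod 27. By the pigeonhole principle, the 27 residue classes mod 27 are the pigeonholes.
With 81 integers one could put 3 in each residue class and have no class reach 4.
The 82nd integer pushes some class to 4, so 27·3 + 1 = 82.

82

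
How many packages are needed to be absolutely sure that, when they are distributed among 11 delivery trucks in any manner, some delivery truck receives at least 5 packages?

With 44 packages one could put exactly 4 in each of the 11 delivery trucks, and no delivery truck would reach 5.
Pigeonhole: one more package must land in a delivery truck that already has 4, giving it 5.
So 11 × 4 + 1 = 45 packages are required.

45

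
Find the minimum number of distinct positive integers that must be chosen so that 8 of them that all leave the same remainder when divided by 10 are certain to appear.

By pigeonhole, the 10 residue classes mod 10 are the pigeonholes.
With 70 integers one could put 7 in each residue class and have no class reach 8.
The 71st integer pushes some class to 8, so 10·7 + 1 = 71.

71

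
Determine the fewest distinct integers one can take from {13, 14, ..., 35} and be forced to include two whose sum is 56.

Group the elements by complementary pair {x, 56−x}: {21,35}, {22,34}, {23,33}, …, giving 7 two-element pairs, the single value 28 (it cannot pair with itself since the integers are distinct), and 8 integers whose partner 56−x falls outside [13,35].
Pigeonhole: treating each of those 16 groups as a pigeonhole, one can pick one integer per group — 16 integers — with no two summing to 56.
The 17th integer lands in an occupied pair, forcing a sum of 56.

17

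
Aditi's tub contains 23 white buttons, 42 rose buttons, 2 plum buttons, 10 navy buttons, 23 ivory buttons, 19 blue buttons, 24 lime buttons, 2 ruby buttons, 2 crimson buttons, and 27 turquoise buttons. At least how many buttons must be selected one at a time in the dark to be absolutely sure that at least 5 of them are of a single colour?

An adversary could hand out at most 4 buttons per colour (plum, ruby, crimson run out sooner): 4 + 4 + 2 + 4 + 4 + 4 + 4 + 2 + 2 + 4 = 34 buttons and still no colour has 5.
One more button lands in a colour already at 4, so 35 draws are enough and 34 are not.

35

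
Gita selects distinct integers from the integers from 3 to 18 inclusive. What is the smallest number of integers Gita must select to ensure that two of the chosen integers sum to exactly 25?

Two chosen integers sum to 25 exactly when both halves of some pair {x, 25−x} with 7 ≤ x ≤ 25−x ≤ 18 are chosen — 6 such pairs.
The remaining 4 elements (those with no distinct partner in range) can never complete a 25-sum, so the worst case takes all of them and one from each pair: 4 + 6 = 10.
Pigeonhole: the 11th integer has to be the second member of some pair, so 10 + 1 = 11.

11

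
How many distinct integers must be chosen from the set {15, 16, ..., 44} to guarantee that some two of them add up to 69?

21

A set avoiding the sum 69 can contain at most one of each pair {x, 69−x}, plus the 10 elements whose complement lies outside the range.
The integers 15, …, 34 (20 of them) are such a set: any two sum to at least 15+16 = 31 and at most 33+34 = 67 < 69.
By pigeonhole, any 21st integer completes one of the 10 pairs, so 21 choices force a sum of 69.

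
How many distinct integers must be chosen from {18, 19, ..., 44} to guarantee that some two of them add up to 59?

A set avoiding the sum 59 can contain at most one of each pair {x, 59−x}, plus the 3 elements whose complement lies outside the range.
The integers 30, …, 44 (15 of them) are such a set: any two sum to at least 30+31 = 61 > 59.
By pigeonhole, any 16th integer completes one of the 12 pairs, so 16 choices force a sum of 59.

16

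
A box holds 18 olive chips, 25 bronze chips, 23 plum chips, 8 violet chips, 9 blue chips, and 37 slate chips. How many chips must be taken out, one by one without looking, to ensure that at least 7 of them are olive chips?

In the worst case for collecting olive chips, every non-olive chip comes out first.
There are 25 + 23 + 8 + 9 + 37 = 102 non-olive chips altogether.
After those, each further chip must be olive, so 102 + 7 = 109 draws guarantee 7 olive chips.

109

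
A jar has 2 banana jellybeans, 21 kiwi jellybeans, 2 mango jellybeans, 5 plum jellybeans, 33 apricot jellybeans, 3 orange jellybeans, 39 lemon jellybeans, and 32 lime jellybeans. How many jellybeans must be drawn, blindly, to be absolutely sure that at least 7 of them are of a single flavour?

37

By the pigeonhole principle, put each drawn jellybean into a box by flavour. The largest draw with every box below 7 takes min(count, 6) from each flavour; flavours with fewer than 6 contribute all they have.
Σ min(cᵢ, 6) = 2 + 6 + 2 + 5 + 6 + 3 + 6 + 6 = 36.
Draw number 36 + 1 = 37 must push one box to 7.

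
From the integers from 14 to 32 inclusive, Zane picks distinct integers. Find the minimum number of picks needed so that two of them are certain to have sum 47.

11

Group the elements by complementary pair {x, 47−x}: {15,32}, {16,31}, {17,30}, …, giving 9 two-element pairs and 1 integer whose partner 47−x falls outside [14,32].
Treating each of those 10 groups as a pigeonhole, one can pick one integer per group — 10 integers — with no two summing to 47.
The 11th integer lands in an occupied pair, forcing a sum of 47.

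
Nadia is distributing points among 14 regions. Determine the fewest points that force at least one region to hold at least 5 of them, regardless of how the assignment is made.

57

With 56 points one could put exactly 4 in each of the 14 regions, and no region would reach 5.
Pigeonhole: one more point must land in a region that already has 4, giving it 5.
So 14 × 4 + 1 = 57 points are required.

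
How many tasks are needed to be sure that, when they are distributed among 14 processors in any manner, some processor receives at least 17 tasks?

With 224 tasks one could put exactly 16 in each of the 14 processors, and no processor would reach 17.
One more task must land in a processor that already has 16, giving it 17.
So 14 × 16 + 1 = 225 tasks are required.

225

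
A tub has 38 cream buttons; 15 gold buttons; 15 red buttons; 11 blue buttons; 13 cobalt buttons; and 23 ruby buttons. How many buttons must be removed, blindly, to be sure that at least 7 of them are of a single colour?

37

Put each drawn button into a box by colour. The largest draw with every box below 7 takes min(count, 6) from each colour.
Σ min(cᵢ, 6) = 6 + 6 + 6 + 6 + 6 + 6 = 36.
Draw number 36 + 1 = 37 must push one box to 7.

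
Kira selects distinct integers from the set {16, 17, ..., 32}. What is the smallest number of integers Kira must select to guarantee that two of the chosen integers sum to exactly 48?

10

A set avoiding the sum 48 can contain at most one of each pair {x, 48−x}, plus the 1 element equal to its own complement.
The integers 24, …, 32 (9 of them) are such a set: any two sum to at least 24+25 = 49 > 48.
By pigeonhole, any 10th integer completes one of the 8 pairs, so 10 choices force a sum of 48.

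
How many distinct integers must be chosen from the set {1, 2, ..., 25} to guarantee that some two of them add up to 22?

A set avoiding the sum 22 can contain at most one of each pair {x, 22−x}, plus the 5 elements whose complement lies outside the range or equal to its own complement.
The integers 11, …, 25 (15 of them) are such a set: any two sum to at least 11+12 = 23 > 22.
Pigeonhole: any 16th integer completes one of the 10 pairs, so 16 choices force a sum of 22.

16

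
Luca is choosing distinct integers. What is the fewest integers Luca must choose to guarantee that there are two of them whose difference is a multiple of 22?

23

Integers whose pairwise differences are multiples of 22 are exactly those sharing a remainder mod 22. By the pigeonhole principle, the 22 residue classes mod 22 are the pigeonholes.
With 22 integers one could put 1 in each residue class and have no class reach 2.
The 23rd integer pushes some class to 2, so 22·1 + 1 = 23.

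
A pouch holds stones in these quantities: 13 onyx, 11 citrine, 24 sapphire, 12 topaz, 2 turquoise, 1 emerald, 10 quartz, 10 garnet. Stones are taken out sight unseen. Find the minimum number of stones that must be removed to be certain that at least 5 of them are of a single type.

By pigeonhole, put each drawn stone into a box by type. The largest draw with every box below 5 takes min(count, 4) from each type; types with fewer than 4 contribute all they have.
Σ min(cᵢ, 4) = 4 + 4 + 4 + 4 + 2 + 1 + 4 + 4 = 27.
Draw number 27 + 1 = 28 must push one box to 5.

28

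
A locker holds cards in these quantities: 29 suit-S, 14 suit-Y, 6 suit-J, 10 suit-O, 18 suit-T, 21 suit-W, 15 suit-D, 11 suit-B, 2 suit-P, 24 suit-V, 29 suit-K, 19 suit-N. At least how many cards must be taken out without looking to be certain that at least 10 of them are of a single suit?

99

An adversary could hand out at most 9 cards per suit (suit-J, suit-P run out sooner): 9 + 9 + 6 + 9 + 9 + 9 + 9 + 9 + 2 + 9 + 9 + 9 = 98 cards and still no suit has 10.
One more card lands in a suit already at 9, so 99 draws are enough and 98 are not.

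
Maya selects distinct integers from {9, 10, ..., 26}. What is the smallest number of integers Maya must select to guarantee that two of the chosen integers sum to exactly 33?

A set avoiding the sum 33 can contain at most one of each pair {x, 33−x}, plus the 2 elements whose complement lies outside the range.
The integers 17, …, 26 (10 of them) are such a set: any two sum to at least 17+18 = 35 > 33.
Any 11th integer completes one of the 8 pairs, so 11 choices force a sum of 33.

11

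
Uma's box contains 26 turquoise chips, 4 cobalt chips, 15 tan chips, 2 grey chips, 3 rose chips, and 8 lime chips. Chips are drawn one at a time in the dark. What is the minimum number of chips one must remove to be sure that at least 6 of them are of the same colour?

By pigeonhole, put each drawn chip into a box by colour. The largest draw with every box below 6 takes min(count, 5) from each colour; colours with fewer than 5 contribute all they have.
Σ min(cᵢ, 5) = 5 + 4 + 5 + 2 + 3 + 5 = 24.
Draw number 24 + 1 = 25 must push one box to 6.

25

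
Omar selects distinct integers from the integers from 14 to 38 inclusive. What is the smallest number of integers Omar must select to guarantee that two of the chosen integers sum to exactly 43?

18

A set avoiding the sum 43 can contain at most one of each pair {x, 43−x}, plus the 9 elements whose complement lies outside the range.
The integers 22, …, 38 (17 of them) are such a set: any two sum to at least 22+23 = 45 > 43.
Pigeonhole: any 18th integer completes one of the 8 pairs, so 18 choices force a sum of 43.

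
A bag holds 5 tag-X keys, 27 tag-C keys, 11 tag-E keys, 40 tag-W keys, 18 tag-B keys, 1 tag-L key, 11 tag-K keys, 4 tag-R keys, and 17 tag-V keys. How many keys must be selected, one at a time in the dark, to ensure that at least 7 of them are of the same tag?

47

The 9 tags are the holes; the keys drawn are the pigeons.
To avoid 7 of any one tag, the worst case takes at most 6 of each tag, or every key of a tag that has fewer than 6.
That gives 5 + 6 + 6 + 6 + 6 + 1 + 6 + 4 + 6 = 46 keys with no tag reaching 7.
The next key forces some tag to 7, so 46 + 1 = 47.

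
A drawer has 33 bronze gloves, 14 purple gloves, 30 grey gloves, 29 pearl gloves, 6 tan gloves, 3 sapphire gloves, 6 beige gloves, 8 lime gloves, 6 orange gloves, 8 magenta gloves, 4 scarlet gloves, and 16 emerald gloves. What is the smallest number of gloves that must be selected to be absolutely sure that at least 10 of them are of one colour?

Put each drawn glove into a box by colour. The largest draw with every box below 10 takes min(count, 9) from each colour; colours with fewer than 9 contribute all they have.
Σ min(cᵢ, 9) = 9 + 9 + 9 + 9 + 6 + 3 + 6 + 8 + 6 + 8 + 4 + 9 = 86.
Draw number 86 + 1 = 87 must push one box to 10.

87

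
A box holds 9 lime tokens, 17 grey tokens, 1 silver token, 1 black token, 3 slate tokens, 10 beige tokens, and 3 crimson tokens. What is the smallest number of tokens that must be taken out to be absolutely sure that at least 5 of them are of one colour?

21

An adversary could hand out at most 4 tokens per colour (4 colours run out sooner): 4 + 4 + 1 + 1 + 3 + 4 + 3 = 20 tokens and still no colour has 5.
One more token lands in a colour already at 4, so 21 draws are enough and 20 are not.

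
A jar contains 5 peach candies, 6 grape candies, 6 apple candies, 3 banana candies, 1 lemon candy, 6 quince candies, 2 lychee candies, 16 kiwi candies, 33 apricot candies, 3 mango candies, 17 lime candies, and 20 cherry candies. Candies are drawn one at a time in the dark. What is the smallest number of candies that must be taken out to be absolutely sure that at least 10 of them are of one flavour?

By the pigeonhole principle, put each drawn candy into a box by flavour. The largest draw with every box below 10 takes min(count, 9) from each flavour; flavours with fewer than 9 contribute all they have.
Σ min(cᵢ, 9) = 5 + 6 + 6 + 3 + 1 + 6 + 2 + 9 + 9 + 3 + 9 + 9 = 68.
Draw number 68 + 1 = 69 must push one box to 10.

69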